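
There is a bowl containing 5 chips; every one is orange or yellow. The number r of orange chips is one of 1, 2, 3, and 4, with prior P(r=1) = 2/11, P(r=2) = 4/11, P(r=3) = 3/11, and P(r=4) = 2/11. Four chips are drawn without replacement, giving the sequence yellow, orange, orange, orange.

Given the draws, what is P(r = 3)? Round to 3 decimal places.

0.429

For each hypothesis, P(data | H) works out to: P(data | r = 1) = (4/5)(1/4)(0/3) = 0; P(data | r = 2) = (3/5)(2/4)(1/3)(0/2) = 0; P(data | r = 3) = (2/5)(3/4)(2/3)(1/2) = 1/10; P(data | r = 4) = (1/5)(4/4)(3/3)(2/2) = 1/5.
Weighting by the prior gives 2/11 · 0 = 0, 4/11 · 0 = 0, 3/11 · 1/10 = 3/110, 2/11 · 1/5 = 2/55; these sum to 7/110.
So P(r = 3 | data) = (3/110) / (7/110) = 3/7.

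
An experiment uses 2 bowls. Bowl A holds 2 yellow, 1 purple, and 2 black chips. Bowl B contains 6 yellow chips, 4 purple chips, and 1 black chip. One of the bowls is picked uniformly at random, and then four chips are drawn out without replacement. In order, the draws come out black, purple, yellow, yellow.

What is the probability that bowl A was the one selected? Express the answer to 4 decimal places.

Under each hypothesis, the probability of the observed sequence is: P(data | bowl A) = (2/5)(1/4)(2/3)(1/2) = 1/30; P(data | bowl B) = (1/11)(4/10)(6/9)(5/8) = 1/66.
Multiplying each by its prior: 1/2 · 1/30 = 1/60, 1/2 · 1/66 = 1/132; with total 4/165.
Therefore the posterior P(bowl A | data) = (1/60) / (4/165) = 11/16.

0.6875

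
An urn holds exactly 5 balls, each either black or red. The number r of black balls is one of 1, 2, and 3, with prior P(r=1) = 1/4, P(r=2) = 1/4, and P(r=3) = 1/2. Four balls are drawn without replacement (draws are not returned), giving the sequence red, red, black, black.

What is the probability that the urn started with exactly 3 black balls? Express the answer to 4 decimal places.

Under each hypothesis, the probability of the observed sequence is: P(data | r = 1) = (4/5)(3/4)(1/3)(0/2) = 0; P(data | r = 2) = (3/5)(2/4)(2/3)(1/2) = 1/10; P(data | r = 3) = (2/5)(1/4)(3/3)(2/2) = 1/10.
Multiplying each by its prior: 1/4 · 0 = 0, 1/4 · 1/10 = 1/40, 1/2 · 1/10 = 1/20; these sum to 3/40.
So P(r = 3 | data) = (1/20) / (3/40) = 2/3.

0.6667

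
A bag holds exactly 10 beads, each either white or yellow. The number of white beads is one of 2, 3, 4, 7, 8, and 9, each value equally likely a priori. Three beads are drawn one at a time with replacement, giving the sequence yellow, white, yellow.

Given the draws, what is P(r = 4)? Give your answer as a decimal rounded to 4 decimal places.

0.2753

The likelihood of the observed sequence under each hypothesis: P(data | r = 2) = (8/10)(2/10)(8/10) = 0.128; P(data | r = 3) = (7/10)(3/10)(7/10) = 0.147; P(data | r = 4) = (6/10)(4/10)(6/10) = 0.144; P(data | r = 7) = (3/10)(7/10)(3/10) = 0.063; P(data | r = 8) = (2/10)(8/10)(2/10) = 0.032; P(data | r = 9) = (1/10)(9/10)(1/10) = 0.009.
Multiplying each by its prior: 1/6 · 0.128 = 0.021333, 1/6 · 0.147 = 0.0245, 1/6 · 0.144 = 0.024, 1/6 · 0.063 = 0.0105, 1/6 · 0.032 = 0.0053333, 1/6 · 0.009 = 0.0015; these sum to 0.087167.
Therefore the posterior P(r = 4 | data) = (0.024) / (0.087167) = 0.27533.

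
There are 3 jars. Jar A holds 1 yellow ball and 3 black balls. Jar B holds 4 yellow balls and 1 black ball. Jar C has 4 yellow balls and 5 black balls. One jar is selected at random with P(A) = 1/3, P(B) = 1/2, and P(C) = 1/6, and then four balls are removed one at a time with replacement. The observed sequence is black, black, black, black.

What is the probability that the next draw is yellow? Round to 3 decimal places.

0.279

The likelihood of the observed sequence under each hypothesis: P(data | jar A) = (3/4)(3/4)(3/4)(3/4) = 0.31641; P(data | jar B) = (1/5)(1/5)(1/5)(1/5) = 0.0016; P(data | jar C) = (5/9)(5/9)(5/9)(5/9) = 0.09526.
Multiplying each by its prior: 1/3 · 0.31641 = 0.10547, 1/2 · 0.0016 = 0.0008, 1/6 · 0.09526 = 0.015877; with total 0.12215.
Dividing through by the total gives posterior P(jar A | data) = 0.86347, P(jar B | data) = 0.0065496, P(jar C | data) = 0.12998.
Averaging over the posterior, P(yellow next | data) = (1/4)(0.86347) + (4/5)(0.0065496) + (4/9)(0.12998) = 0.27888.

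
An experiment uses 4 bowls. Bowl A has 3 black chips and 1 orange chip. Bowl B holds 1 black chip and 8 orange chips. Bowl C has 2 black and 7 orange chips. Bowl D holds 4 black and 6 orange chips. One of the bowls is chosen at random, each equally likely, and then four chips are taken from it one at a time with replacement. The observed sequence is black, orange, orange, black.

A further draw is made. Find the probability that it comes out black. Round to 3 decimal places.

0.432

The likelihood of the observed sequence under each hypothesis: P(data | bowl A) = (3/4)(1/4)(1/4)(3/4) = 0.035156; P(data | bowl B) = (1/9)(8/9)(8/9)(1/9) = 0.0097546; P(data | bowl C) = (2/9)(7/9)(7/9)(2/9) = 0.029873; P(data | bowl D) = (4/10)(6/10)(6/10)(4/10) = 0.0576.
Multiplying each by its prior: 1/4 · 0.035156 = 0.0087891, 1/4 · 0.0097546 = 0.0024387, 1/4 · 0.029873 = 0.0074684, 1/4 · 0.0576 = 0.0144; summing to 0.033096.
Normalising, the posterior is P(bowl A | data) = 0.26556, P(bowl B | data) = 0.073684, P(bowl C | data) = 0.22566, P(bowl D | data) = 0.4351.
So P(black next | data) = Σ P(black next | H) P(H | data) = (3/4)(0.26556) + (1/9)(0.073684) + (2/9)(0.22566) + (2/5)(0.4351) = 0.43154.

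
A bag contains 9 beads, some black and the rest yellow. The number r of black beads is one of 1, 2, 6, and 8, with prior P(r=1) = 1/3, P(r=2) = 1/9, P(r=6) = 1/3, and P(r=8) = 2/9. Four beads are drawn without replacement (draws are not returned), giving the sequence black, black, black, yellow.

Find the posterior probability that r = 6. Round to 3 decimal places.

For each hypothesis, P(data | H) works out to: P(data | r = 1) = (1/9)(0/8) = 0; P(data | r = 2) = (2/9)(1/8)(0/7) = 0; P(data | r = 6) = (6/9)(5/8)(4/7)(3/6) = 0.11905; P(data | r = 8) = (8/9)(7/8)(6/7)(1/6) = 0.11111.
The prior-weighted likelihoods are 1/3 · 0 = 0, 1/9 · 0 = 0, 1/3 · 0.11905 = 0.039683, 2/9 · 0.11111 = 0.024691; these sum to 0.064374.
Hence P(r = 6 | data) = (0.039683) / (0.064374) = 0.61644.

0.616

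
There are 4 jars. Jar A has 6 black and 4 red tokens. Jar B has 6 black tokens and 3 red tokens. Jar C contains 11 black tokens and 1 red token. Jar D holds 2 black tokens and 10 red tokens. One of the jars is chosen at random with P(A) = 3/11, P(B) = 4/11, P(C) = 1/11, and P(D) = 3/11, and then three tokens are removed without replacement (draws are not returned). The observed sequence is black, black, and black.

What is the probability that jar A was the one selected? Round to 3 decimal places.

Compute the likelihood of the observed sequence for each case: P(data | jar A) = (6/10)(5/9)(4/8) = 1/6; P(data | jar B) = (6/9)(5/8)(4/7) = 5/21; P(data | jar C) = (11/12)(10/11)(9/10) = 3/4; P(data | jar D) = (2/12)(1/11)(0/10) = 0.
Multiplying each by its prior: 3/11 · 1/6 = 1/22, 4/11 · 5/21 = 20/231, 1/11 · 3/4 = 3/44, 3/11 · 0 = 0; these sum to 185/924.
Therefore the posterior P(jar A | data) = (1/22) / (185/924) = 42/185.

0.227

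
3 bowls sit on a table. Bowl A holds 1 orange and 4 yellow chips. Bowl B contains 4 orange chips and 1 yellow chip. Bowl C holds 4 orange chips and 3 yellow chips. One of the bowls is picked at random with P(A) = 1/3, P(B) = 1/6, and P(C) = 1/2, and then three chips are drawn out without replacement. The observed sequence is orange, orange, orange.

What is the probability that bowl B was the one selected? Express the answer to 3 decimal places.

0.538

Compute the likelihood of the observed sequence for each case: P(data | bowl A) = (1/5)(0/4) = 0; P(data | bowl B) = (4/5)(3/4)(2/3) = 2/5; P(data | bowl C) = (4/7)(3/6)(2/5) = 4/35.
Multiplying each by its prior: 1/3 · 0 = 0, 1/6 · 2/5 = 1/15, 1/2 · 4/35 = 2/35; these sum to 13/105.
So P(bowl B | data) = (1/15) / (13/105) = 7/13.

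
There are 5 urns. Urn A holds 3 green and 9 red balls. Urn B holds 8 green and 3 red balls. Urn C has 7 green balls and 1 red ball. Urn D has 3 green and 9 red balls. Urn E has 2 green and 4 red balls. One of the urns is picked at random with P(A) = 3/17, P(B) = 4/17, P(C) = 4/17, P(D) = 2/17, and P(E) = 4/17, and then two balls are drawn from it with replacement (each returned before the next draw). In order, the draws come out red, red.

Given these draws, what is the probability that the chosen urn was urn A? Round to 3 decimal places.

Compute the likelihood of the observed sequence for each case: P(data | urn A) = (9/12)(9/12) = 0.5625; P(data | urn B) = (3/11)(3/11) = 0.07438; P(data | urn C) = (1/8)(1/8) = 0.015625; P(data | urn D) = (9/12)(9/12) = 0.5625; P(data | urn E) = (4/6)(4/6) = 0.44444.
Weighting by the prior gives 3/17 · 0.5625 = 0.099265, 4/17 · 0.07438 = 0.017501, 4/17 · 0.015625 = 0.0036765, 2/17 · 0.5625 = 0.066176, 4/17 · 0.44444 = 0.10458; with total 0.29119.
Hence P(urn A | data) = (0.099265) / (0.29119) = 0.34089.

0.341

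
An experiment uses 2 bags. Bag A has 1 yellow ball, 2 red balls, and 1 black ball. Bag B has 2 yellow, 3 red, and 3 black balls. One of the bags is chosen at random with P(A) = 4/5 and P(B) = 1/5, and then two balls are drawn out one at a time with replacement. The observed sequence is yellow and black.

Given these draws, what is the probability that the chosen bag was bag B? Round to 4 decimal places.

0.2727

Under each hypothesis, the probability of the observed sequence is: P(data | bag A) = (1/4)(1/4) = 1/16; P(data | bag B) = (2/8)(3/8) = 3/32.
Weighting by the prior gives 4/5 · 1/16 = 1/20, 1/5 · 3/32 = 3/160; these sum to 11/160.
Hence P(bag B | data) = (3/160) / (11/160) = 3/11.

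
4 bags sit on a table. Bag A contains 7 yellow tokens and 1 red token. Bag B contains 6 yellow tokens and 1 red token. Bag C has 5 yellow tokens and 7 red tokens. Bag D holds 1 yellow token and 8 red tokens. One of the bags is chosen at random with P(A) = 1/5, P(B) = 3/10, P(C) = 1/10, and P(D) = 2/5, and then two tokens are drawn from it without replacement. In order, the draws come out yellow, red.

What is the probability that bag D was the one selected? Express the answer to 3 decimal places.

Under each hypothesis, the probability of the observed sequence is: P(data | bag A) = (7/8)(1/7) = 0.125; P(data | bag B) = (6/7)(1/6) = 0.14286; P(data | bag C) = (5/12)(7/11) = 0.26515; P(data | bag D) = (1/9)(8/8) = 0.11111.
The prior-weighted likelihoods are 1/5 · 0.125 = 0.025, 3/10 · 0.14286 = 0.042857, 1/10 · 0.26515 = 0.026515, 2/5 · 0.11111 = 0.044444; these sum to 0.13882.
Hence P(bag D | data) = (0.044444) / (0.13882) = 0.32017.

0.320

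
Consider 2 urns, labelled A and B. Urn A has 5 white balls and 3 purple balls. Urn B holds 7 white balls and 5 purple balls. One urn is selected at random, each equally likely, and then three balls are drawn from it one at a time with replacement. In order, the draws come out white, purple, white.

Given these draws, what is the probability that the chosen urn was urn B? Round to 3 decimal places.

Compute the likelihood of the observed sequence for each case: P(data | urn A) = (5/8)(3/8)(5/8) = 0.14648; P(data | urn B) = (7/12)(5/12)(7/12) = 0.14178.
Weighting by the prior gives 1/2 · 0.14648 = 0.073242, 1/2 · 0.14178 = 0.070891; with total 0.14413.
By Bayes' rule, P(urn B | data) = (0.070891) / (0.14413) = 0.49184.

0.492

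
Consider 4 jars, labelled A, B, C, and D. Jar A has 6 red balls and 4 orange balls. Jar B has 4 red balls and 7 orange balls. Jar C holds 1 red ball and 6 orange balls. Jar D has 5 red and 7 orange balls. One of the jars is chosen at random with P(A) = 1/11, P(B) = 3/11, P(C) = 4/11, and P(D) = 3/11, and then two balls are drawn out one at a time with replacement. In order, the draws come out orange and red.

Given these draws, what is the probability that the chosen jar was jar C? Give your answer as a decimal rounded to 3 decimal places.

0.227

For each hypothesis, P(data | H) works out to: P(data | jar A) = (4/10)(6/10) = 0.24; P(data | jar B) = (7/11)(4/11) = 0.2314; P(data | jar C) = (6/7)(1/7) = 0.12245; P(data | jar D) = (7/12)(5/12) = 0.24306.
Multiplying each by its prior: 1/11 · 0.24 = 0.021818, 3/11 · 0.2314 = 0.06311, 4/11 · 0.12245 = 0.044527, 3/11 · 0.24306 = 0.066288; summing to 0.19574.
So P(jar C | data) = (0.044527) / (0.19574) = 0.22748.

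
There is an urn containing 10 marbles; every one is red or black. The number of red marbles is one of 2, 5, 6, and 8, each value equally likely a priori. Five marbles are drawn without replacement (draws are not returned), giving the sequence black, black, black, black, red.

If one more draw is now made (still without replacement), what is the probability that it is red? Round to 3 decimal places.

0.316

Compute the likelihood of the observed sequence for each case: P(data | r = 2) = (8/10)(7/9)(6/8)(5/7)(2/6) = 0.11111; P(data | r = 5) = (5/10)(4/9)(3/8)(2/7)(5/6) = 0.019841; P(data | r = 6) = (4/10)(3/9)(2/8)(1/7)(6/6) = 0.0047619; P(data | r = 8) = (2/10)(1/9)(0/8) = 0.
Multiplying each by its prior: 1/4 · 0.11111 = 0.027778, 1/4 · 0.019841 = 0.0049603, 1/4 · 0.0047619 = 0.0011905, 1/4 · 0 = 0; summing to 0.033929.
The posterior is then P(r = 2 | data) = 0.81871, P(r = 5 | data) = 0.1462, P(r = 6 | data) = 0.035088, P(r = 8 | data) = 0.
The predictive probability is P(red next | data) = (1/5)(0.81871) + (4/5)(0.1462) + (1)(0.035088) = 0.31579.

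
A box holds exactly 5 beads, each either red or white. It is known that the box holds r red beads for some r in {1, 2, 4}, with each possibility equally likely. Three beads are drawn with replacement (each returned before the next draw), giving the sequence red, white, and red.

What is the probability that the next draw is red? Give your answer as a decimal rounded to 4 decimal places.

Compute the likelihood of the observed sequence for each case: P(data | r = 1) = (1/5)(4/5)(1/5) = 4/125; P(data | r = 2) = (2/5)(3/5)(2/5) = 12/125; P(data | r = 4) = (4/5)(1/5)(4/5) = 16/125.
Multiplying each by its prior: 1/3 · 4/125 = 4/375, 1/3 · 12/125 = 4/125, 1/3 · 16/125 = 16/375; these sum to 32/375.
Normalising, the posterior is P(r = 1 | data) = 1/8, P(r = 2 | data) = 3/8, P(r = 4 | data) = 1/2.
So P(red next | data) = Σ P(red next | H) P(H | data) = (1/5)(1/8) + (2/5)(3/8) + (4/5)(1/2) = 23/40.

0.5750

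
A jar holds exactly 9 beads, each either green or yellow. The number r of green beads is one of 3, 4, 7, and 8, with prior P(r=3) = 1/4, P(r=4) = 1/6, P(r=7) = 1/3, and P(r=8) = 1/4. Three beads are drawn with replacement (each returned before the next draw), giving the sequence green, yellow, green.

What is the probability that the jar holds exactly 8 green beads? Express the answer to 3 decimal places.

0.212

Compute the likelihood of the observed sequence for each case: P(data | r = 3) = (3/9)(6/9)(3/9) = 0.074074; P(data | r = 4) = (4/9)(5/9)(4/9) = 0.10974; P(data | r = 7) = (7/9)(2/9)(7/9) = 0.13443; P(data | r = 8) = (8/9)(1/9)(8/9) = 0.087791.
Multiplying each by its prior: 1/4 · 0.074074 = 0.018519, 1/6 · 0.10974 = 0.01829, 1/3 · 0.13443 = 0.04481, 1/4 · 0.087791 = 0.021948; with total 0.10357.
Therefore the posterior P(r = 8 | data) = (0.021948) / (0.10357) = 0.21192.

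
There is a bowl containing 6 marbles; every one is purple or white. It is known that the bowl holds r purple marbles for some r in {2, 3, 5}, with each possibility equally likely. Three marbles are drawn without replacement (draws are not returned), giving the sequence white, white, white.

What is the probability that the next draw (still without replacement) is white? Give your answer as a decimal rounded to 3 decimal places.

0.267

Compute the likelihood of the observed sequence for each case: P(data | r = 2) = (4/6)(3/5)(2/4) = 1/5; P(data | r = 3) = (3/6)(2/5)(1/4) = 1/20; P(data | r = 5) = (1/6)(0/5) = 0.
Multiplying each by its prior: 1/3 · 1/5 = 1/15, 1/3 · 1/20 = 1/60, 1/3 · 0 = 0; with total 1/12.
Dividing through by the total gives posterior P(r = 2 | data) = 4/5, P(r = 3 | data) = 1/5, P(r = 5 | data) = 0.
The predictive probability is P(white next | data) = (1/3)(4/5) + (0)(1/5) = 4/15.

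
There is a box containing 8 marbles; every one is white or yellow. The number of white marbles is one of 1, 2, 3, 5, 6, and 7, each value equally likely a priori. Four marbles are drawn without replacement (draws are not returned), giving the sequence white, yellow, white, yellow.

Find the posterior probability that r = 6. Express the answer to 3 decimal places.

0.167

For each hypothesis, P(data | H) works out to: P(data | r = 1) = (1/8)(7/7)(0/6) = 0; P(data | r = 2) = (2/8)(6/7)(1/6)(5/5) = 1/28; P(data | r = 3) = (3/8)(5/7)(2/6)(4/5) = 1/14; P(data | r = 5) = (5/8)(3/7)(4/6)(2/5) = 1/14; P(data | r = 6) = (6/8)(2/7)(5/6)(1/5) = 1/28; P(data | r = 7) = (7/8)(1/7)(6/6)(0/5) = 0.
Multiplying each by its prior: 1/6 · 0 = 0, 1/6 · 1/28 = 1/168, 1/6 · 1/14 = 1/84, 1/6 · 1/14 = 1/84, 1/6 · 1/28 = 1/168, 1/6 · 0 = 0; these sum to 1/28.
Hence P(r = 6 | data) = (1/168) / (1/28) = 1/6.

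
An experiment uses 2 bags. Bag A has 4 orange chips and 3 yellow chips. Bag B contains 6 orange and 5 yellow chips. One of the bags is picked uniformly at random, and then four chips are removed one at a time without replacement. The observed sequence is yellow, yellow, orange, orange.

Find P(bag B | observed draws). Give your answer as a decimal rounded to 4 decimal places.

0.4692

For each hypothesis, P(data | H) works out to: P(data | bag A) = (3/7)(2/6)(4/5)(3/4) = 0.085714; P(data | bag B) = (5/11)(4/10)(6/9)(5/8) = 0.075758.
The prior-weighted likelihoods are 1/2 · 0.085714 = 0.042857, 1/2 · 0.075758 = 0.037879; summing to 0.080736.
By Bayes' rule, P(bag B | data) = (0.037879) / (0.080736) = 0.46917.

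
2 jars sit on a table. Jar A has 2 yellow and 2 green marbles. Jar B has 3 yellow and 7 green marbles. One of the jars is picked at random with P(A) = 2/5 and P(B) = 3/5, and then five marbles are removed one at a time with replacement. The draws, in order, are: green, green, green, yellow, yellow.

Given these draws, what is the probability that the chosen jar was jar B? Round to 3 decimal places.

The likelihood of the observed sequence under each hypothesis: P(data | jar A) = (2/4)(2/4)(2/4)(2/4)(2/4) = 0.03125; P(data | jar B) = (7/10)(7/10)(7/10)(3/10)(3/10) = 0.03087.
Multiplying each by its prior: 2/5 · 0.03125 = 0.0125, 3/5 · 0.03087 = 0.018522; summing to 0.031022.
Hence P(jar B | data) = (0.018522) / (0.031022) = 0.59706.

0.597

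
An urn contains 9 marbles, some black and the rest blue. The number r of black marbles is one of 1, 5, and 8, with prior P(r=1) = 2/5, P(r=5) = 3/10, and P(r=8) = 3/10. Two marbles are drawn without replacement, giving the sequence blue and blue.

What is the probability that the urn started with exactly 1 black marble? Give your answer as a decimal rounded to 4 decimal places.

Compute the likelihood of the observed sequence for each case: P(data | r = 1) = (8/9)(7/8) = 7/9; P(data | r = 5) = (4/9)(3/8) = 1/6; P(data | r = 8) = (1/9)(0/8) = 0.
Multiplying each by its prior: 2/5 · 7/9 = 14/45, 3/10 · 1/6 = 1/20, 3/10 · 0 = 0; summing to 13/36.
So P(r = 1 | data) = (14/45) / (13/36) = 56/65.

0.8615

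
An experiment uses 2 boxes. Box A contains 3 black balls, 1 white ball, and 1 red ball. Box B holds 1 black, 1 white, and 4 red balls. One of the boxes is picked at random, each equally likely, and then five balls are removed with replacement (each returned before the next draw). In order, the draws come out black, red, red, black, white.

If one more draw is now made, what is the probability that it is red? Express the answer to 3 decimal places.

For each hypothesis, P(data | H) works out to: P(data | box A) = (3/5)(1/5)(1/5)(3/5)(1/5) = 0.00288; P(data | box B) = (1/6)(4/6)(4/6)(1/6)(1/6) = 0.0020576.
Weighting by the prior gives 1/2 · 0.00288 = 0.00144, 1/2 · 0.0020576 = 0.0010288; with total 0.0024688.
Normalising, the posterior is P(box A | data) = 0.58328, P(box B | data) = 0.41672.
So P(red next | data) = Σ P(red next | H) P(H | data) = (1/5)(0.58328) + (2/3)(0.41672) = 0.39447.

0.394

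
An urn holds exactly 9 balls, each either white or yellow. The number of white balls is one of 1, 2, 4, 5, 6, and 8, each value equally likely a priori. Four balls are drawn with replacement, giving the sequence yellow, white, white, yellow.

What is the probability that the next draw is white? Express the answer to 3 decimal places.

0.500

For each hypothesis, P(data | H) works out to: P(data | r = 1) = (8/9)(1/9)(1/9)(8/9) = 0.0097546; P(data | r = 2) = (7/9)(2/9)(2/9)(7/9) = 0.029873; P(data | r = 4) = (5/9)(4/9)(4/9)(5/9) = 0.060966; P(data | r = 5) = (4/9)(5/9)(5/9)(4/9) = 0.060966; P(data | r = 6) = (3/9)(6/9)(6/9)(3/9) = 0.049383; P(data | r = 8) = (1/9)(8/9)(8/9)(1/9) = 0.0097546.
Multiplying each by its prior: 1/6 · 0.0097546 = 0.0016258, 1/6 · 0.029873 = 0.0049789, 1/6 · 0.060966 = 0.010161, 1/6 · 0.060966 = 0.010161, 1/6 · 0.049383 = 0.0082305, 1/6 · 0.0097546 = 0.0016258; these sum to 0.036783.
Dividing through by the total gives posterior P(r = 1 | data) = 0.044199, P(r = 2 | data) = 0.13536, P(r = 4 | data) = 0.27624, P(r = 5 | data) = 0.27624, P(r = 6 | data) = 0.22376, P(r = 8 | data) = 0.044199.
So P(white next | data) = Σ P(white next | H) P(H | data) = (1/9)(0.044199) + (2/9)(0.13536) + (4/9)(0.27624) + (5/9)(0.27624) + (2/3)(0.22376) + (8/9)(0.044199) = 0.49969.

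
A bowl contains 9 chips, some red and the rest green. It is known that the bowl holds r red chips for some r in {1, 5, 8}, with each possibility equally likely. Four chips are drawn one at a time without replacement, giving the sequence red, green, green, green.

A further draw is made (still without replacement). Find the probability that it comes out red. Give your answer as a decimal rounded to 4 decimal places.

For each hypothesis, P(data | H) works out to: P(data | r = 1) = (1/9)(8/8)(7/7)(6/6) = 1/9; P(data | r = 5) = (5/9)(4/8)(3/7)(2/6) = 5/126; P(data | r = 8) = (8/9)(1/8)(0/7) = 0.
The prior-weighted likelihoods are 1/3 · 1/9 = 1/27, 1/3 · 5/126 = 5/378, 1/3 · 0 = 0; with total 19/378.
Dividing through by the total gives posterior P(r = 1 | data) = 14/19, P(r = 5 | data) = 5/19, P(r = 8 | data) = 0.
So P(red next | data) = Σ P(red next | H) P(H | data) = (0)(14/19) + (4/5)(5/19) = 4/19.

0.2105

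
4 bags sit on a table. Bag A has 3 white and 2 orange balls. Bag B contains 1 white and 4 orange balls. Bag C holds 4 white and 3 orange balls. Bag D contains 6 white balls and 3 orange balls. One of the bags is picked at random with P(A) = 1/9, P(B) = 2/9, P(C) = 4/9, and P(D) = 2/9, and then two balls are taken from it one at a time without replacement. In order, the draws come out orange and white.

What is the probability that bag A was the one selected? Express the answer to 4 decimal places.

The likelihood of the observed sequence under each hypothesis: P(data | bag A) = (2/5)(3/4) = 3/10; P(data | bag B) = (4/5)(1/4) = 1/5; P(data | bag C) = (3/7)(4/6) = 2/7; P(data | bag D) = (3/9)(6/8) = 1/4.
Multiplying each by its prior: 1/9 · 3/10 = 1/30, 2/9 · 1/5 = 2/45, 4/9 · 2/7 = 8/63, 2/9 · 1/4 = 1/18; summing to 82/315.
By Bayes' rule, P(bag A | data) = (1/30) / (82/315) = 21/164.

0.1280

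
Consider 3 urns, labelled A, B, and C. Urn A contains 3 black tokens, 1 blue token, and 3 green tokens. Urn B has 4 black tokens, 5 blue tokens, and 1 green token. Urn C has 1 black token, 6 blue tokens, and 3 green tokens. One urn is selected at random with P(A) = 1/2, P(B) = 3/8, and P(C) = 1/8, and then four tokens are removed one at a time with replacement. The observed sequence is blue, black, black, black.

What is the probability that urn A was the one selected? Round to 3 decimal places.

0.318

For each hypothesis, P(data | H) works out to: P(data | urn A) = (1/7)(3/7)(3/7)(3/7) = 0.011245; P(data | urn B) = (5/10)(4/10)(4/10)(4/10) = 0.032; P(data | urn C) = (6/10)(1/10)(1/10)(1/10) = 0.0006.
The prior-weighted likelihoods are 1/2 · 0.011245 = 0.0056227, 3/8 · 0.032 = 0.012, 1/8 · 0.0006 = 7.5e-05; with total 0.017698.
Hence P(urn A | data) = (0.0056227) / (0.017698) = 0.31771.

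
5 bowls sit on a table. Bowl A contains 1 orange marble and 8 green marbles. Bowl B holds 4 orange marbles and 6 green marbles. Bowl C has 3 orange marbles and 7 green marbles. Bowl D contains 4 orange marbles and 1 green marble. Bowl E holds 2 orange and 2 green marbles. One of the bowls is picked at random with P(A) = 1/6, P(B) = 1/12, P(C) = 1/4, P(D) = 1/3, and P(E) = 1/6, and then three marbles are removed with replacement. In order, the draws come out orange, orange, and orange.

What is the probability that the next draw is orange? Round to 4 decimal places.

Compute the likelihood of the observed sequence for each case: P(data | bowl A) = (1/9)(1/9)(1/9) = 0.0013717; P(data | bowl B) = (4/10)(4/10)(4/10) = 0.064; P(data | bowl C) = (3/10)(3/10)(3/10) = 0.027; P(data | bowl D) = (4/5)(4/5)(4/5) = 0.512; P(data | bowl E) = (2/4)(2/4)(2/4) = 0.125.
Weighting by the prior gives 1/6 · 0.0013717 = 0.00022862, 1/12 · 0.064 = 0.0053333, 1/4 · 0.027 = 0.00675, 1/3 · 0.512 = 0.17067, 1/6 · 0.125 = 0.020833; with total 0.20381.
The posterior is then P(bowl A | data) = 0.0011217, P(bowl B | data) = 0.026168, P(bowl C | data) = 0.033119, P(bowl D | data) = 0.83737, P(bowl E | data) = 0.10222.
Averaging over the posterior, P(orange next | data) = (1/9)(0.0011217) + (2/5)(0.026168) + (3/10)(0.033119) + (4/5)(0.83737) + (1/2)(0.10222) = 0.74154.

0.7415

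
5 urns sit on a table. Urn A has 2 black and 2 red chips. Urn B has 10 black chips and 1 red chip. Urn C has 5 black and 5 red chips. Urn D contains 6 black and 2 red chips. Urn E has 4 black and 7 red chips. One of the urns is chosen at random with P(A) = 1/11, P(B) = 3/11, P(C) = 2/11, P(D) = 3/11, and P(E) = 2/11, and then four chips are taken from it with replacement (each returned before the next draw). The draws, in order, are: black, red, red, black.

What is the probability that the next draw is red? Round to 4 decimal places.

The likelihood of the observed sequence under each hypothesis: P(data | urn A) = (2/4)(2/4)(2/4)(2/4) = 0.0625; P(data | urn B) = (10/11)(1/11)(1/11)(10/11) = 0.0068301; P(data | urn C) = (5/10)(5/10)(5/10)(5/10) = 0.0625; P(data | urn D) = (6/8)(2/8)(2/8)(6/8) = 0.035156; P(data | urn E) = (4/11)(7/11)(7/11)(4/11) = 0.053548.
Weighting by the prior gives 1/11 · 0.0625 = 0.0056818, 3/11 · 0.0068301 = 0.0018628, 2/11 · 0.0625 = 0.011364, 3/11 · 0.035156 = 0.0095881, 2/11 · 0.053548 = 0.009736; these sum to 0.038232.
The posterior is then P(urn A | data) = 0.14861, P(urn B | data) = 0.048722, P(urn C | data) = 0.29723, P(urn D | data) = 0.25078, P(urn E | data) = 0.25465.
So P(red next | data) = Σ P(red next | H) P(H | data) = (1/2)(0.14861) + (1/11)(0.048722) + (1/2)(0.29723) + (1/4)(0.25078) + (7/11)(0.25465) = 0.4521.

0.4521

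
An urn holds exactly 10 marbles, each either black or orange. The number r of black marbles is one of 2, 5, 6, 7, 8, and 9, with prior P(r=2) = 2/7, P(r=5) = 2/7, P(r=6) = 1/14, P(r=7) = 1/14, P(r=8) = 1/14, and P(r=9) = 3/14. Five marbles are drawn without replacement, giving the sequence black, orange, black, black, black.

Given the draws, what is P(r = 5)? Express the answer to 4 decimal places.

0.1277

Under each hypothesis, the probability of the observed sequence is: P(data | r = 2) = (2/10)(8/9)(1/8)(0/7) = 0; P(data | r = 5) = (5/10)(5/9)(4/8)(3/7)(2/6) = 0.019841; P(data | r = 6) = (6/10)(4/9)(5/8)(4/7)(3/6) = 0.047619; P(data | r = 7) = (7/10)(3/9)(6/8)(5/7)(4/6) = 0.083333; P(data | r = 8) = (8/10)(2/9)(7/8)(6/7)(5/6) = 0.11111; P(data | r = 9) = (9/10)(1/9)(8/8)(7/7)(6/6) = 0.1.
Multiplying each by its prior: 2/7 · 0 = 0, 2/7 · 0.019841 = 0.0056689, 1/14 · 0.047619 = 0.0034014, 1/14 · 0.083333 = 0.0059524, 1/14 · 0.11111 = 0.0079365, 3/14 · 0.1 = 0.021429; these sum to 0.044388.
Hence P(r = 5 | data) = (0.0056689) / (0.044388) = 0.12771.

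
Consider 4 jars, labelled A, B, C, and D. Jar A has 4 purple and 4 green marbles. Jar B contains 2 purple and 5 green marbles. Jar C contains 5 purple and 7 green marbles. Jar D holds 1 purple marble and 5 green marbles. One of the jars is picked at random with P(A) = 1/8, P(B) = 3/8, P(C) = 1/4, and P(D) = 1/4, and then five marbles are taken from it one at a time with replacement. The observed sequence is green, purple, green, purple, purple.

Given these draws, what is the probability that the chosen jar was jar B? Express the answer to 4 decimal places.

0.2912

The likelihood of the observed sequence under each hypothesis: P(data | jar A) = (4/8)(4/8)(4/8)(4/8)(4/8) = 0.03125; P(data | jar B) = (5/7)(2/7)(5/7)(2/7)(2/7) = 0.0119; P(data | jar C) = (7/12)(5/12)(7/12)(5/12)(5/12) = 0.024615; P(data | jar D) = (5/6)(1/6)(5/6)(1/6)(1/6) = 0.003215.
The prior-weighted likelihoods are 1/8 · 0.03125 = 0.0039062, 3/8 · 0.0119 = 0.0044624, 1/4 · 0.024615 = 0.0061538, 1/4 · 0.003215 = 0.00080376; these sum to 0.015326.
Hence P(jar B | data) = (0.0044624) / (0.015326) = 0.29116.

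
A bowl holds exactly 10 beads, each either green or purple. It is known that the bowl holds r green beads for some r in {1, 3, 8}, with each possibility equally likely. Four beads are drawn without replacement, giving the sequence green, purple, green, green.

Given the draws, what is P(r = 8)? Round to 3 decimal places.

0.941

For each hypothesis, P(data | H) works out to: P(data | r = 1) = (1/10)(9/9)(0/8) = 0; P(data | r = 3) = (3/10)(7/9)(2/8)(1/7) = 1/120; P(data | r = 8) = (8/10)(2/9)(7/8)(6/7) = 2/15.
Weighting by the prior gives 1/3 · 0 = 0, 1/3 · 1/120 = 1/360, 1/3 · 2/15 = 2/45; these sum to 17/360.
Hence P(r = 8 | data) = (2/45) / (17/360) = 16/17.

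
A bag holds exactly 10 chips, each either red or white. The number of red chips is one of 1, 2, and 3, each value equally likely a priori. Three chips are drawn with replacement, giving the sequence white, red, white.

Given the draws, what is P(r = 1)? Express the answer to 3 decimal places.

Compute the likelihood of the observed sequence for each case: P(data | r = 1) = (9/10)(1/10)(9/10) = 81/1000; P(data | r = 2) = (8/10)(2/10)(8/10) = 16/125; P(data | r = 3) = (7/10)(3/10)(7/10) = 147/1000.
Weighting by the prior gives 1/3 · 81/1000 = 27/1000, 1/3 · 16/125 = 16/375, 1/3 · 147/1000 = 49/1000; summing to 89/750.
Therefore the posterior P(r = 1 | data) = (27/1000) / (89/750) = 81/356.

0.228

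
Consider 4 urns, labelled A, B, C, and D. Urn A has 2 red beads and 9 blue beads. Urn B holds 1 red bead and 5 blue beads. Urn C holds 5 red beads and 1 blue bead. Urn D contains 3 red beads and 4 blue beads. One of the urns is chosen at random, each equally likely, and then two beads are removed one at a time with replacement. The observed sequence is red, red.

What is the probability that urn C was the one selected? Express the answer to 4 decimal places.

Compute the likelihood of the observed sequence for each case: P(data | urn A) = (2/11)(2/11) = 0.033058; P(data | urn B) = (1/6)(1/6) = 0.027778; P(data | urn C) = (5/6)(5/6) = 0.69444; P(data | urn D) = (3/7)(3/7) = 0.18367.
Multiplying each by its prior: 1/4 · 0.033058 = 0.0082645, 1/4 · 0.027778 = 0.0069444, 1/4 · 0.69444 = 0.17361, 1/4 · 0.18367 = 0.045918; these sum to 0.23474.
Hence P(urn C | data) = (0.17361) / (0.23474) = 0.73959.

0.7396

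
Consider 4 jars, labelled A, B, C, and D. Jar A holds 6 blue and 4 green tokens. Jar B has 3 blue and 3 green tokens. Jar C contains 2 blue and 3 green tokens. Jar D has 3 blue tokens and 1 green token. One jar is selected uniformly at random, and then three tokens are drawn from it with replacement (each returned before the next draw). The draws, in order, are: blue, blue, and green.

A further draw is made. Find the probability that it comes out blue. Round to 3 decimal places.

0.579

For each hypothesis, P(data | H) works out to: P(data | jar A) = (6/10)(6/10)(4/10) = 0.144; P(data | jar B) = (3/6)(3/6)(3/6) = 0.125; P(data | jar C) = (2/5)(2/5)(3/5) = 0.096; P(data | jar D) = (3/4)(3/4)(1/4) = 0.14062.
The prior-weighted likelihoods are 1/4 · 0.144 = 0.036, 1/4 · 0.125 = 0.03125, 1/4 · 0.096 = 0.024, 1/4 · 0.14062 = 0.035156; summing to 0.12641.
Normalising, the posterior is P(jar A | data) = 0.2848, P(jar B | data) = 0.24722, P(jar C | data) = 0.18986, P(jar D | data) = 0.27812.
Averaging over the posterior, P(blue next | data) = (3/5)(0.2848) + (1/2)(0.24722) + (2/5)(0.18986) + (3/4)(0.27812) = 0.57902.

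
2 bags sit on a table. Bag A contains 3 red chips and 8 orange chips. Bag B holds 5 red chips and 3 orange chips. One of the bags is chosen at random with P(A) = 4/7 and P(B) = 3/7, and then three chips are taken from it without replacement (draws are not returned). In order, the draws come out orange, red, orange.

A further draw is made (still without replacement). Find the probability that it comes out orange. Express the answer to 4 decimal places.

The likelihood of the observed sequence under each hypothesis: P(data | bag A) = (8/11)(3/10)(7/9) = 0.1697; P(data | bag B) = (3/8)(5/7)(2/6) = 0.089286.
Weighting by the prior gives 4/7 · 0.1697 = 0.09697, 3/7 · 0.089286 = 0.038265; summing to 0.13524.
Dividing through by the total gives posterior P(bag A | data) = 0.71705, P(bag B | data) = 0.28295.
So P(orange next | data) = Σ P(orange next | H) P(H | data) = (3/4)(0.71705) + (1/5)(0.28295) = 0.59438.

0.5944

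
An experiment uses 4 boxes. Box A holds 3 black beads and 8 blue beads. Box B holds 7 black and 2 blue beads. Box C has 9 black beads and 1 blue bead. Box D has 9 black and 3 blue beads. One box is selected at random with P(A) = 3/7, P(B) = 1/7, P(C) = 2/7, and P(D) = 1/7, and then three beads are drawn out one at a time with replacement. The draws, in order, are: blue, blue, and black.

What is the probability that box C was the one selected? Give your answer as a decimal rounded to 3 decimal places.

Under each hypothesis, the probability of the observed sequence is: P(data | box A) = (8/11)(8/11)(3/11) = 0.14425; P(data | box B) = (2/9)(2/9)(7/9) = 0.038409; P(data | box C) = (1/10)(1/10)(9/10) = 0.009; P(data | box D) = (3/12)(3/12)(9/12) = 0.046875.
The prior-weighted likelihoods are 3/7 · 0.14425 = 0.061822, 1/7 · 0.038409 = 0.005487, 2/7 · 0.009 = 0.0025714, 1/7 · 0.046875 = 0.0066964; these sum to 0.076577.
So P(box C | data) = (0.0025714) / (0.076577) = 0.03358.

0.034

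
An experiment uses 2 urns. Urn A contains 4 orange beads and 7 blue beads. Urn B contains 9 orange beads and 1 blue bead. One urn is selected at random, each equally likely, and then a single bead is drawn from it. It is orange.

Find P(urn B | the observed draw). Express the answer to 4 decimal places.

The likelihood of this draw under each hypothesis: P(data | urn A) = (4/11) = 4/11; P(data | urn B) = (9/10) = 9/10.
The prior-weighted likelihoods are 1/2 · 4/11 = 2/11, 1/2 · 9/10 = 9/20; with total 139/220.
So P(urn B | data) = (9/20) / (139/220) = 99/139.

0.7122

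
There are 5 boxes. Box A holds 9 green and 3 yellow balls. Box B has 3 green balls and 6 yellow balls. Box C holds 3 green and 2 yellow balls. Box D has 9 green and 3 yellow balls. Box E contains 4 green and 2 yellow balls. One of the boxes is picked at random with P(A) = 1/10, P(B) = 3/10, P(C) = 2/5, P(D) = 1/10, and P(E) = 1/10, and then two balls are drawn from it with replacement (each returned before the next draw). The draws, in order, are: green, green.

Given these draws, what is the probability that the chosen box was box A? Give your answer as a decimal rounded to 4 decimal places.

0.1683

For each hypothesis, P(data | H) works out to: P(data | box A) = (9/12)(9/12) = 0.5625; P(data | box B) = (3/9)(3/9) = 0.11111; P(data | box C) = (3/5)(3/5) = 0.36; P(data | box D) = (9/12)(9/12) = 0.5625; P(data | box E) = (4/6)(4/6) = 0.44444.
Weighting by the prior gives 1/10 · 0.5625 = 0.05625, 3/10 · 0.11111 = 0.033333, 2/5 · 0.36 = 0.144, 1/10 · 0.5625 = 0.05625, 1/10 · 0.44444 = 0.044444; summing to 0.33428.
By Bayes' rule, P(box A | data) = (0.05625) / (0.33428) = 0.16827.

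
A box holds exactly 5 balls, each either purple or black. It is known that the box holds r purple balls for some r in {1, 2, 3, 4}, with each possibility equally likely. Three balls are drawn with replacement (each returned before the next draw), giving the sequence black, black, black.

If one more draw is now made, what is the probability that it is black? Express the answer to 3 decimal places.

0.708

For each hypothesis, P(data | H) works out to: P(data | r = 1) = (4/5)(4/5)(4/5) = 64/125; P(data | r = 2) = (3/5)(3/5)(3/5) = 27/125; P(data | r = 3) = (2/5)(2/5)(2/5) = 8/125; P(data | r = 4) = (1/5)(1/5)(1/5) = 1/125.
The prior-weighted likelihoods are 1/4 · 64/125 = 16/125, 1/4 · 27/125 = 27/500, 1/4 · 8/125 = 2/125, 1/4 · 1/125 = 1/500; summing to 1/5.
Dividing through by the total gives posterior P(r = 1 | data) = 16/25, P(r = 2 | data) = 27/100, P(r = 3 | data) = 2/25, P(r = 4 | data) = 1/100.
So P(black next | data) = Σ P(black next | H) P(H | data) = (4/5)(16/25) + (3/5)(27/100) + (2/5)(2/25) + (1/5)(1/100) = 177/250.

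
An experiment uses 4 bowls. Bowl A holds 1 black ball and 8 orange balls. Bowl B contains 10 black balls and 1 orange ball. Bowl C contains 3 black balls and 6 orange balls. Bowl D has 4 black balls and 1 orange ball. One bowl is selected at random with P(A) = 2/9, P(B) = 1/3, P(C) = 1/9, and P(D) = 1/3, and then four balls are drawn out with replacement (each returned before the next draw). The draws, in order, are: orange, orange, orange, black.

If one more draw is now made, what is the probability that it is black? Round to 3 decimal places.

The likelihood of the observed sequence under each hypothesis: P(data | bowl A) = (8/9)(8/9)(8/9)(1/9) = 0.078037; P(data | bowl B) = (1/11)(1/11)(1/11)(10/11) = 0.00068301; P(data | bowl C) = (6/9)(6/9)(6/9)(3/9) = 0.098765; P(data | bowl D) = (1/5)(1/5)(1/5)(4/5) = 0.0064.
Weighting by the prior gives 2/9 · 0.078037 = 0.017342, 1/3 · 0.00068301 = 0.00022767, 1/9 · 0.098765 = 0.010974, 1/3 · 0.0064 = 0.0021333; summing to 0.030676.
Dividing through by the total gives posterior P(bowl A | data) = 0.5653, P(bowl B | data) = 0.0074217, P(bowl C | data) = 0.35773, P(bowl D | data) = 0.069543.
So P(black next | data) = Σ P(black next | H) P(H | data) = (1/9)(0.5653) + (10/11)(0.0074217) + (1/3)(0.35773) + (4/5)(0.069543) = 0.24444.

0.244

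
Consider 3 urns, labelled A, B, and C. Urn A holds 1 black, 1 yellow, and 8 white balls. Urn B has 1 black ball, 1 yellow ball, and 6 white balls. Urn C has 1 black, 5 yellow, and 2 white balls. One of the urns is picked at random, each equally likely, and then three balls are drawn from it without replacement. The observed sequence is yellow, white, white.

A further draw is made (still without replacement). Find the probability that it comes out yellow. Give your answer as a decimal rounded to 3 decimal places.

0.121

For each hypothesis, P(data | H) works out to: P(data | urn A) = (1/10)(8/9)(7/8) = 7/90; P(data | urn B) = (1/8)(6/7)(5/6) = 5/56; P(data | urn C) = (5/8)(2/7)(1/6) = 5/168.
The prior-weighted likelihoods are 1/3 · 7/90 = 7/270, 1/3 · 5/56 = 5/168, 1/3 · 5/168 = 5/504; these sum to 62/945.
The posterior is then P(urn A | data) = 49/124, P(urn B | data) = 225/496, P(urn C | data) = 75/496.
The predictive probability is P(yellow next | data) = (0)(49/124) + (0)(225/496) + (4/5)(75/496) = 15/124.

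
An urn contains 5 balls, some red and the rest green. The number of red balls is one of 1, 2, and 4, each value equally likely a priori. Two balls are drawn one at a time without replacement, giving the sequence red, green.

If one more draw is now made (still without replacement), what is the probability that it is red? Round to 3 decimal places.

The likelihood of the observed sequence under each hypothesis: P(data | r = 1) = (1/5)(4/4) = 1/5; P(data | r = 2) = (2/5)(3/4) = 3/10; P(data | r = 4) = (4/5)(1/4) = 1/5.
Weighting by the prior gives 1/3 · 1/5 = 1/15, 1/3 · 3/10 = 1/10, 1/3 · 1/5 = 1/15; these sum to 7/30.
Normalising, the posterior is P(r = 1 | data) = 2/7, P(r = 2 | data) = 3/7, P(r = 4 | data) = 2/7.
Averaging over the posterior, P(red next | data) = (0)(2/7) + (1/3)(3/7) + (1)(2/7) = 3/7.

0.429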